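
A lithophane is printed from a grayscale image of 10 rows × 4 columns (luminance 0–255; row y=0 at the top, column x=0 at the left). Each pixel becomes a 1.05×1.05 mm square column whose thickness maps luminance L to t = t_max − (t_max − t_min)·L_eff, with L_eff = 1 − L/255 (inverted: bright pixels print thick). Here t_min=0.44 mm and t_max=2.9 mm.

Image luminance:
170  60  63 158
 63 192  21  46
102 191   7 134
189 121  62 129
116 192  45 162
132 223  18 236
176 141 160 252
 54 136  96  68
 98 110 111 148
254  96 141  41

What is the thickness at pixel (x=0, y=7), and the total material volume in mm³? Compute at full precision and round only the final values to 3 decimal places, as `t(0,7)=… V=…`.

span = t_max - t_min = 2.9 - 0.44 = 2.460
L(0,7) = 54, L_eff = 1 - 54/255 = 0.788235 (inverted)
t(0,7) = 2.9 - 2.460·0.788235 = 0.961
Σt over all 10·4 pixels = 138137/2125 ≈ 65.0056471
V = pitch²·Σt = 1.05²·138137/2125 = 71.669

t(0,7)=0.961 V=71.669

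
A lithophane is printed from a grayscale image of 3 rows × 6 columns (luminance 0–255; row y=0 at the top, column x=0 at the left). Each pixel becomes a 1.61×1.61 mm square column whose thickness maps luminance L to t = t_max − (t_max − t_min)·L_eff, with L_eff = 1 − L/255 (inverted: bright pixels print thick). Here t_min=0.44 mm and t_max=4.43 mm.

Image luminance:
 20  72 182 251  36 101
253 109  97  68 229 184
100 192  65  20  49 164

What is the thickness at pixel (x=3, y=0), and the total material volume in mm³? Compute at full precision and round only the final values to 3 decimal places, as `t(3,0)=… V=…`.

span = t_max - t_min = 4.43 - 0.44 = 3.990
L(3,0) = 251, L_eff = 1 - 251/255 = 0.015686 (inverted)
t(3,0) = 4.43 - 3.990·0.015686 = 4.367
Σt over all 3·6 pixels = 89714/2125 ≈ 42.2183529
V = pitch²·Σt = 1.61²·89714/2125 = 109.434

t(3,0)=4.367 V=109.434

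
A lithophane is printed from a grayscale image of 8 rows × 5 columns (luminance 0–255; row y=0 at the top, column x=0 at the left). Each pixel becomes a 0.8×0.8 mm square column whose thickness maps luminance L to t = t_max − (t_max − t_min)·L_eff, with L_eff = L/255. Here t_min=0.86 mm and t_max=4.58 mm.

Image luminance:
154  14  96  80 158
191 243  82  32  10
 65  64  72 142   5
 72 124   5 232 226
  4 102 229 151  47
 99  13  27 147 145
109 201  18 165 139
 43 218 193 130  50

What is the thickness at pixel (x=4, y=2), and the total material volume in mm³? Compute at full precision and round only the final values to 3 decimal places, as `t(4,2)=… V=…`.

t(4,2)=4.507 V=77.129

span = t_max - t_min = 4.58 - 0.86 = 3.720
L(4,2) = 5, L_eff = 5/255 = 0.019608
t(4,2) = 4.58 - 3.720·0.019608 = 4.507
Σt over all 8·5 pixels = 256093/2125 ≈ 120.5143529
V = pitch²·Σt = 0.8²·256093/2125 = 77.129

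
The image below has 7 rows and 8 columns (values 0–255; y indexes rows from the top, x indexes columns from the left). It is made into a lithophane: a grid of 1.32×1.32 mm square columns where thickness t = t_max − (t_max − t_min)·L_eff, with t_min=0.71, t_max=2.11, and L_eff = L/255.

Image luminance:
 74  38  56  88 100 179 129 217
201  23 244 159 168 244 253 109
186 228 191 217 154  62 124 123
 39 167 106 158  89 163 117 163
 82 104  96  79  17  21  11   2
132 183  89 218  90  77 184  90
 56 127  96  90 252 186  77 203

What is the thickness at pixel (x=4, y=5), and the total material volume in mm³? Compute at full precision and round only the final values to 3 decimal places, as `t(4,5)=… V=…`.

span = t_max - t_min = 2.11 - 0.71 = 1.400
L(4,5) = 90, L_eff = 90/255 = 0.352941
t(4,5) = 2.11 - 1.400·0.352941 = 1.616
Σt over all 7·8 pixels = 33579/425 ≈ 79.0094118
V = pitch²·Σt = 1.32²·33579/425 = 137.666

t(4,5)=1.616 V=137.666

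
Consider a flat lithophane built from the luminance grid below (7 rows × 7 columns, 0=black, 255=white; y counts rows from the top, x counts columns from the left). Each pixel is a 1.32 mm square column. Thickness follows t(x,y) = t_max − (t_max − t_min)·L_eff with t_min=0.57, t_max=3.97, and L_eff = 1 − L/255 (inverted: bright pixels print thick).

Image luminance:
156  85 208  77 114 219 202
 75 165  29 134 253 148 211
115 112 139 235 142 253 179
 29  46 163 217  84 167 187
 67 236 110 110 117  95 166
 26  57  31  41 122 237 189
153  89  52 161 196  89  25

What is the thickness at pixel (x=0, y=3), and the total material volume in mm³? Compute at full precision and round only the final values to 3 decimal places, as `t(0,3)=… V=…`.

t(0,3)=0.957 V=199.975

span = t_max - t_min = 3.97 - 0.57 = 3.400
L(0,3) = 29, L_eff = 1 - 29/255 = 0.886275 (inverted)
t(0,3) = 3.97 - 3.400·0.886275 = 0.957
Σt over all 7·7 pixels = 114.77
V = pitch²·Σt = 1.32²·114.77 = 199.975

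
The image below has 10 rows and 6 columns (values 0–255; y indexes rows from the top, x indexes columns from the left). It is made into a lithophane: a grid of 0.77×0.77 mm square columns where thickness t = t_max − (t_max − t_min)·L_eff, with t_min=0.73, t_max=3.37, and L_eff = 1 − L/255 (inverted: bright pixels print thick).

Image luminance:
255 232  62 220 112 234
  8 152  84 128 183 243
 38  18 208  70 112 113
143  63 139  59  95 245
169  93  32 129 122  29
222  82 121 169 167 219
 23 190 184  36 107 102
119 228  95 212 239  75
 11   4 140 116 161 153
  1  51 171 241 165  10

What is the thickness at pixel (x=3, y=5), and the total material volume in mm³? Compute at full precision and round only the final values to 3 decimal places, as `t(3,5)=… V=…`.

span = t_max - t_min = 3.37 - 0.73 = 2.640
L(3,5) = 169, L_eff = 1 - 169/255 = 0.337255 (inverted)
t(3,5) = 3.37 - 2.640·0.337255 = 2.480
Σt over all 10·6 pixels = 260363/2125 ≈ 122.5237647
V = pitch²·Σt = 0.77²·260363/2125 = 72.644

t(3,5)=2.480 V=72.644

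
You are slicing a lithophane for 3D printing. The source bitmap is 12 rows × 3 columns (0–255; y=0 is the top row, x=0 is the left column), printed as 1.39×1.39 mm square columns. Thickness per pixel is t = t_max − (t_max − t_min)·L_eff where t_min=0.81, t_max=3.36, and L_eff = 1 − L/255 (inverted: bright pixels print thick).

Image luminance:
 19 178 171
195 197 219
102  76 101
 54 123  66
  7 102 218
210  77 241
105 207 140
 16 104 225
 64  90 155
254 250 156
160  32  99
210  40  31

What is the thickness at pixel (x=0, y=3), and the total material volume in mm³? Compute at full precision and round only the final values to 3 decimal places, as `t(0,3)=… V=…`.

t(0,3)=1.350 V=147.033

span = t_max - t_min = 3.36 - 0.81 = 2.550
L(0,3) = 54, L_eff = 1 - 54/255 = 0.788235 (inverted)
t(0,3) = 3.36 - 2.550·0.788235 = 1.350
Σt over all 12·3 pixels = 76.1
V = pitch²·Σt = 1.39²·76.1 = 147.033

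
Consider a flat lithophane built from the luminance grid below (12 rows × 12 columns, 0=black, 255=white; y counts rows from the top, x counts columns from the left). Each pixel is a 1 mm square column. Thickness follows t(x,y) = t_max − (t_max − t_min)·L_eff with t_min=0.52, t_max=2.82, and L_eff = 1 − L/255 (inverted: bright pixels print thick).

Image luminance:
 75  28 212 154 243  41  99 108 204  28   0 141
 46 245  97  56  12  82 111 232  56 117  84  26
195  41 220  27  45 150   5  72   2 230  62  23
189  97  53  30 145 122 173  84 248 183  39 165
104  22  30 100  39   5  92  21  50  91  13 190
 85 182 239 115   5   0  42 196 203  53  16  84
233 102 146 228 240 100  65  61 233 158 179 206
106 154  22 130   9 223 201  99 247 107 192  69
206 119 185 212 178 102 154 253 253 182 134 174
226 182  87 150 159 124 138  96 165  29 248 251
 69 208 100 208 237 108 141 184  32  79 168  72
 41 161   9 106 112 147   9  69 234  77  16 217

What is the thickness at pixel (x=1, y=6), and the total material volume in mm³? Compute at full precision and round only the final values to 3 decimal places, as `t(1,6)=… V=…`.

t(1,6)=1.440 V=231.776

span = t_max - t_min = 2.82 - 0.52 = 2.300
L(1,6) = 102, L_eff = 1 - 102/255 = 0.600000 (inverted)
t(1,6) = 2.82 - 2.300·0.600000 = 1.440
Σt over all 12·12 pixels = 591029/2550 ≈ 231.7760784
V = pitch²·Σt = 1²·591029/2550 = 231.776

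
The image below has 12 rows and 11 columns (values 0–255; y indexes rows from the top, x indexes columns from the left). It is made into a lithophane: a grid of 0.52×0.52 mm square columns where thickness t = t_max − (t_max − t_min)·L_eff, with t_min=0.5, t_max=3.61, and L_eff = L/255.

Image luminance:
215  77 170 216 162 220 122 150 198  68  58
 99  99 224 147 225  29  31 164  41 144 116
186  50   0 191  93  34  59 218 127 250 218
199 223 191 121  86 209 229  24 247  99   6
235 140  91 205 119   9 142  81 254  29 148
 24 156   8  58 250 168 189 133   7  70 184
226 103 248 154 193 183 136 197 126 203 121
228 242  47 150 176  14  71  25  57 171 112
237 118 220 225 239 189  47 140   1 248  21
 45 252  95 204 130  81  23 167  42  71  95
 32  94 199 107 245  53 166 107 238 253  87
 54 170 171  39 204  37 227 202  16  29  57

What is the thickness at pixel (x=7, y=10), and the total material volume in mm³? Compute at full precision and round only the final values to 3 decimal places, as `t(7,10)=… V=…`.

t(7,10)=2.305 V=70.826

span = t_max - t_min = 3.61 - 0.5 = 3.110
L(7,10) = 107, L_eff = 107/255 = 0.419608
t(7,10) = 3.61 - 3.110·0.419608 = 2.305
Σt over all 12·11 pixels = 261.93
V = pitch²·Σt = 0.52²·261.93 = 70.826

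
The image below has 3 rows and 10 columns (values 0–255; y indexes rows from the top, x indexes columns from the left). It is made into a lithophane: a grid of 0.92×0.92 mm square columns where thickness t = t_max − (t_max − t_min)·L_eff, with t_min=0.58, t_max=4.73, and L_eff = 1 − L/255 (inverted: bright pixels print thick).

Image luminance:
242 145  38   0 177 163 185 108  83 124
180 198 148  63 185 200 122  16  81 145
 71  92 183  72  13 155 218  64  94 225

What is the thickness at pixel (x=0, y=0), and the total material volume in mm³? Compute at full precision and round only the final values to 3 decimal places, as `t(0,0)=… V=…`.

span = t_max - t_min = 4.73 - 0.58 = 4.150
L(0,0) = 242, L_eff = 1 - 242/255 = 0.050980 (inverted)
t(0,0) = 4.73 - 4.150·0.050980 = 4.518
Σt over all 3·10 pixels = 40331/510 ≈ 79.0803922
V = pitch²·Σt = 0.92²·40331/510 = 66.934

t(0,0)=4.518 V=66.934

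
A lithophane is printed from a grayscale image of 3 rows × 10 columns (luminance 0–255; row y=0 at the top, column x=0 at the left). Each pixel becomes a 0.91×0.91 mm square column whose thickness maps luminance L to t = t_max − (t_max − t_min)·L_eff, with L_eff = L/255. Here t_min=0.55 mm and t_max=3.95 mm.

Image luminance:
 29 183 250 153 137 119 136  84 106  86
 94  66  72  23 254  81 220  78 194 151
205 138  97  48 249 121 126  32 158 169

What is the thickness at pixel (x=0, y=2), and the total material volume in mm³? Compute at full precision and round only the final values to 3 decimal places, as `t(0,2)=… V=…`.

t(0,2)=1.217 V=55.521

span = t_max - t_min = 3.95 - 0.55 = 3.400
L(0,2) = 205, L_eff = 205/255 = 0.803922
t(0,2) = 3.95 - 3.400·0.803922 = 1.217
Σt over all 3·10 pixels = 10057/150 ≈ 67.0466667
V = pitch²·Σt = 0.91²·10057/150 = 55.521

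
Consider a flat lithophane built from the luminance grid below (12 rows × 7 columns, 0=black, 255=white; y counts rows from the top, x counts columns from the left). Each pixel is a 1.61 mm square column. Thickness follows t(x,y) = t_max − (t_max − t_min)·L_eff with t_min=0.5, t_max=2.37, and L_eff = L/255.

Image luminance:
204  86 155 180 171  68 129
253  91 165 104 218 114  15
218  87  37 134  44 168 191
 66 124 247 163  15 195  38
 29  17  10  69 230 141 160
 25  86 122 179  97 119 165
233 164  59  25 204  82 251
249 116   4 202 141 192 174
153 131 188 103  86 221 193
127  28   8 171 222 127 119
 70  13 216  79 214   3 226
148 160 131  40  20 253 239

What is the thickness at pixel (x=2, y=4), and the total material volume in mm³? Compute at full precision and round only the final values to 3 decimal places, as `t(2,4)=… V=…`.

span = t_max - t_min = 2.37 - 0.5 = 1.870
L(2,4) = 10, L_eff = 10/255 = 0.039216
t(2,4) = 2.37 - 1.870·0.039216 = 2.297
Σt over all 12·7 pixels = 119.044
V = pitch²·Σt = 1.61²·119.044 = 308.574

t(2,4)=2.297 V=308.574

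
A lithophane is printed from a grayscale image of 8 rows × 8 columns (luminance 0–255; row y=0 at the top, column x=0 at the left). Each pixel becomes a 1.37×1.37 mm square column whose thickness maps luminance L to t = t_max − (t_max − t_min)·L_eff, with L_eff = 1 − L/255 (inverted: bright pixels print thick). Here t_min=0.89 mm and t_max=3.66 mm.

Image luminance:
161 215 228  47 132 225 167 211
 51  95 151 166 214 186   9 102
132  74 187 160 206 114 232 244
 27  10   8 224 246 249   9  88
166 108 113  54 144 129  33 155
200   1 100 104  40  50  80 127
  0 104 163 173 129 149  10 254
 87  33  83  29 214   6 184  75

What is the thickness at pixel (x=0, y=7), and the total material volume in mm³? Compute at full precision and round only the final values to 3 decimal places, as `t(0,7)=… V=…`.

t(0,7)=1.835 V=267.303

span = t_max - t_min = 3.66 - 0.89 = 2.770
L(0,7) = 87, L_eff = 1 - 87/255 = 0.658824 (inverted)
t(0,7) = 3.66 - 2.770·0.658824 = 1.835
Σt over all 8·8 pixels = 3631639/25500 ≈ 142.4172157
V = pitch²·Σt = 1.37²·3631639/25500 = 267.303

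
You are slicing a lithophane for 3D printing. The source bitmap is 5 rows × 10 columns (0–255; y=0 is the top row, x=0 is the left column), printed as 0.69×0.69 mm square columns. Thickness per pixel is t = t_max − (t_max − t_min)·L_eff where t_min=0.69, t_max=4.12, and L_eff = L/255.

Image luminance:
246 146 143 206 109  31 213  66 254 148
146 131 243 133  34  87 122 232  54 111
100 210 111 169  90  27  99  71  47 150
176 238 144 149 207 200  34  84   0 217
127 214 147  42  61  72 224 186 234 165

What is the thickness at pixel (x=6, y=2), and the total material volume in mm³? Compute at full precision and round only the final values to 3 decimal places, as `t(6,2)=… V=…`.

t(6,2)=2.788 V=54.209

span = t_max - t_min = 4.12 - 0.69 = 3.430
L(6,2) = 99, L_eff = 99/255 = 0.388235
t(6,2) = 4.12 - 3.430·0.388235 = 2.788
Σt over all 5·10 pixels = 58069/510 ≈ 113.8607843
V = pitch²·Σt = 0.69²·58069/510 = 54.209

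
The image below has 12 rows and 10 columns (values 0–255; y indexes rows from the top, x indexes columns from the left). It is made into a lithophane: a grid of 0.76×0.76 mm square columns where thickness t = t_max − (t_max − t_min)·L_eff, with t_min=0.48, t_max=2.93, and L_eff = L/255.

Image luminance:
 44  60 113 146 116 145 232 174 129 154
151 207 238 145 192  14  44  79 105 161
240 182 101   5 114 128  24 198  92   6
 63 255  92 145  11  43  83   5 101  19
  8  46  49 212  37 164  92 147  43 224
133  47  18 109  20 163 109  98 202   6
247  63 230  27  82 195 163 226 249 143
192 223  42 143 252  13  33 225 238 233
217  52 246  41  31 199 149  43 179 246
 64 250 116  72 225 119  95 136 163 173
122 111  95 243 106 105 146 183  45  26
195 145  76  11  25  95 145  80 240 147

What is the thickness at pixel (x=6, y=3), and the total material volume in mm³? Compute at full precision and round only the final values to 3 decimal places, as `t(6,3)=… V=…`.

t(6,3)=2.133 V=120.624

span = t_max - t_min = 2.93 - 0.48 = 2.450
L(6,3) = 83, L_eff = 83/255 = 0.325490
t(6,3) = 2.93 - 2.450·0.325490 = 2.133
Σt over all 12·10 pixels = 355023/1700 ≈ 208.8370588
V = pitch²·Σt = 0.76²·355023/1700 = 120.624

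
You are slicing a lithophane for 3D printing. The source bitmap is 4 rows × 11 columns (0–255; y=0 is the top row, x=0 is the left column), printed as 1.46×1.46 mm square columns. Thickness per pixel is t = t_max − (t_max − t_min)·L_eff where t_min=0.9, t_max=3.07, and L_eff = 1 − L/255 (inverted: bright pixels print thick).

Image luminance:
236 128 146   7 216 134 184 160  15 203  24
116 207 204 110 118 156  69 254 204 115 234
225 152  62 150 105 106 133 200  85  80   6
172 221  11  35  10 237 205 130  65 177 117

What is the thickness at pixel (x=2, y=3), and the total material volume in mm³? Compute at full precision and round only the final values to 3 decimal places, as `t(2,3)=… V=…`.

span = t_max - t_min = 3.07 - 0.9 = 2.170
L(2,3) = 11, L_eff = 1 - 11/255 = 0.956863 (inverted)
t(2,3) = 3.07 - 2.170·0.956863 = 0.994
Σt over all 4·11 pixels = 573827/6375 ≈ 90.0120784
V = pitch²·Σt = 1.46²·573827/6375 = 191.870

t(2,3)=0.994 V=191.870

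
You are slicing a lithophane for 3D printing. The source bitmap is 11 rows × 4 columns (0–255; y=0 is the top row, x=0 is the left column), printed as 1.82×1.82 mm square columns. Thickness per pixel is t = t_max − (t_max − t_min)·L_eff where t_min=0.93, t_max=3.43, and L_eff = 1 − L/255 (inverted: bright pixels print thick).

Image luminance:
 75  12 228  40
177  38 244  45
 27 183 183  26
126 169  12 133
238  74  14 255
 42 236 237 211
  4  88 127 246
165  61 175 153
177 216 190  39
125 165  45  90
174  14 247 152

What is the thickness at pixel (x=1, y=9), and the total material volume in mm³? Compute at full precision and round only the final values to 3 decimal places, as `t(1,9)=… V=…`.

t(1,9)=2.548 V=319.934

span = t_max - t_min = 3.43 - 0.93 = 2.500
L(1,9) = 165, L_eff = 1 - 165/255 = 0.352941 (inverted)
t(1,9) = 3.43 - 2.500·0.352941 = 2.548
Σt over all 11·4 pixels = 7244/75 ≈ 96.5866667
V = pitch²·Σt = 1.82²·7244/75 = 319.934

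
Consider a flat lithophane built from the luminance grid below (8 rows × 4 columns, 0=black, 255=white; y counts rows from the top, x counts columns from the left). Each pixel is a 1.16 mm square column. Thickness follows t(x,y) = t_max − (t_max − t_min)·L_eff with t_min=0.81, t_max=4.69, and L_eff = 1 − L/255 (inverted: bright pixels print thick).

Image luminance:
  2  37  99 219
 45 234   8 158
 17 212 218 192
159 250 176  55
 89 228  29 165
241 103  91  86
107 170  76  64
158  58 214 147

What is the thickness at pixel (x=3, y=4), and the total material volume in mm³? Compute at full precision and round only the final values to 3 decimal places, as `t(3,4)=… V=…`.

span = t_max - t_min = 4.69 - 0.81 = 3.880
L(3,4) = 165, L_eff = 1 - 165/255 = 0.352941 (inverted)
t(3,4) = 4.69 - 3.880·0.352941 = 3.321
Σt over all 8·4 pixels = 187873/2125 ≈ 88.4108235
V = pitch²·Σt = 1.16²·187873/2125 = 118.966

t(3,4)=3.321 V=118.966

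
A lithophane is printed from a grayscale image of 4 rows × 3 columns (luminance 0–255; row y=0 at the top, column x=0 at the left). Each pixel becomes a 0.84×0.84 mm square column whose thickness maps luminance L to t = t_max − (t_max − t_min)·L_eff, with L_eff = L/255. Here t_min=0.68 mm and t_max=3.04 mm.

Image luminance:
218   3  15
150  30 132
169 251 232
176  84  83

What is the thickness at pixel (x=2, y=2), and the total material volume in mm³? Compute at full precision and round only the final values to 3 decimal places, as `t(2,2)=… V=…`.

t(2,2)=0.893 V=15.664

span = t_max - t_min = 3.04 - 0.68 = 2.360
L(2,2) = 232, L_eff = 232/255 = 0.909804
t(2,2) = 3.04 - 2.360·0.909804 = 0.893
Σt over all 4·3 pixels = 141523/6375 ≈ 22.1996863
V = pitch²·Σt = 0.84²·141523/6375 = 15.664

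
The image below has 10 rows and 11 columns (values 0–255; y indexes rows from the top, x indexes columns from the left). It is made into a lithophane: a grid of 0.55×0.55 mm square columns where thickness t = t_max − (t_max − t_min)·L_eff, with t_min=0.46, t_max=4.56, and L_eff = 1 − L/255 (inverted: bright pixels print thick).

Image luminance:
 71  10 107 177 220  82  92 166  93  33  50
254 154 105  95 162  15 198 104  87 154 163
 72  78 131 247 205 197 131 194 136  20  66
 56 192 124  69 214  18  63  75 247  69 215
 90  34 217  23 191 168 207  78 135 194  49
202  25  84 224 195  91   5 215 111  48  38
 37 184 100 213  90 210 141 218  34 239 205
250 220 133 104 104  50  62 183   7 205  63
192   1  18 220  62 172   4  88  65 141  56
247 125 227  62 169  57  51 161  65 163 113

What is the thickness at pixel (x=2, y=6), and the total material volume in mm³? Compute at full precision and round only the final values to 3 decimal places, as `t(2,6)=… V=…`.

t(2,6)=2.068 V=81.191

span = t_max - t_min = 4.56 - 0.46 = 4.100
L(2,6) = 100, L_eff = 1 - 100/255 = 0.607843 (inverted)
t(2,6) = 4.56 - 4.100·0.607843 = 2.068
Σt over all 10·11 pixels = 342208/1275 ≈ 268.3984314
V = pitch²·Σt = 0.55²·342208/1275 = 81.191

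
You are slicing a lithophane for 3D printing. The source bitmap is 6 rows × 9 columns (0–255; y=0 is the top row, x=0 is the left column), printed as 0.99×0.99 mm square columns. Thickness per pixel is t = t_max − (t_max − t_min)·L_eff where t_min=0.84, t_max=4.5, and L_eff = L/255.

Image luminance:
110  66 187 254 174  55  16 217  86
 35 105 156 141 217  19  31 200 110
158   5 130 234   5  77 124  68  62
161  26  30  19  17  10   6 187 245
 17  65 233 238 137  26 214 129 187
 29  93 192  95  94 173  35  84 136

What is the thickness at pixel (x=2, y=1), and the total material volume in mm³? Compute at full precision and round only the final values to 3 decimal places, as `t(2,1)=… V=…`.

span = t_max - t_min = 4.5 - 0.84 = 3.660
L(2,1) = 156, L_eff = 156/255 = 0.611765
t(2,1) = 4.5 - 3.660·0.611765 = 2.261
Σt over all 6·9 pixels = 67163/425 ≈ 158.0305882
V = pitch²·Σt = 0.99²·67163/425 = 154.886

t(2,1)=2.261 V=154.886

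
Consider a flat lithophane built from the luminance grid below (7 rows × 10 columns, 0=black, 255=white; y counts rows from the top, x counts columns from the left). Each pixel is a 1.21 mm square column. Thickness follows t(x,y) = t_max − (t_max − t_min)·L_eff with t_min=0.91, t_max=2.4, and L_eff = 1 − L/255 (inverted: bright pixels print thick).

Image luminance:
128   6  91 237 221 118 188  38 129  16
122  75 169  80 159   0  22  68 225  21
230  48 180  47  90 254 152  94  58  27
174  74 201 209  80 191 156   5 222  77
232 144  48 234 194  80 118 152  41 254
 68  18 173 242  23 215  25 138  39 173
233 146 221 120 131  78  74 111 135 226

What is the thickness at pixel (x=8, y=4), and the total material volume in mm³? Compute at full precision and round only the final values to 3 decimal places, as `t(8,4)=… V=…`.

t(8,4)=1.150 V=168.273

span = t_max - t_min = 2.4 - 0.91 = 1.490
L(8,4) = 41, L_eff = 1 - 41/255 = 0.839216 (inverted)
t(8,4) = 2.4 - 1.490·0.839216 = 1.150
Σt over all 7·10 pixels = 1465391/12750 ≈ 114.9326275
V = pitch²·Σt = 1.21²·1465391/12750 = 168.273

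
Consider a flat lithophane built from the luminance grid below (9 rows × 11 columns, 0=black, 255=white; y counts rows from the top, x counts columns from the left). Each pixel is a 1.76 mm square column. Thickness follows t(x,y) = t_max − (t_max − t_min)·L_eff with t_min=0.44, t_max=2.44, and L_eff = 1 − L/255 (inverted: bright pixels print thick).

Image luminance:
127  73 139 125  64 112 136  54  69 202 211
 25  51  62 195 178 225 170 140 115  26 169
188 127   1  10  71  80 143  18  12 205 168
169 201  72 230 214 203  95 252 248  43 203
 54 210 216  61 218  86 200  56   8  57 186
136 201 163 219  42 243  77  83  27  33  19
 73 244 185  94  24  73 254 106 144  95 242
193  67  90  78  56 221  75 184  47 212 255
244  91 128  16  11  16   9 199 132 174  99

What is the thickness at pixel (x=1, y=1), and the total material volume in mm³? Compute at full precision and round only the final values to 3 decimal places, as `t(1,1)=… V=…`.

t(1,1)=0.840 V=434.901

span = t_max - t_min = 2.44 - 0.44 = 2.000
L(1,1) = 51, L_eff = 1 - 51/255 = 0.800000 (inverted)
t(1,1) = 2.44 - 2.000·0.800000 = 0.840
Σt over all 9·11 pixels = 179009/1275 ≈ 140.3992157
V = pitch²·Σt = 1.76²·179009/1275 = 434.901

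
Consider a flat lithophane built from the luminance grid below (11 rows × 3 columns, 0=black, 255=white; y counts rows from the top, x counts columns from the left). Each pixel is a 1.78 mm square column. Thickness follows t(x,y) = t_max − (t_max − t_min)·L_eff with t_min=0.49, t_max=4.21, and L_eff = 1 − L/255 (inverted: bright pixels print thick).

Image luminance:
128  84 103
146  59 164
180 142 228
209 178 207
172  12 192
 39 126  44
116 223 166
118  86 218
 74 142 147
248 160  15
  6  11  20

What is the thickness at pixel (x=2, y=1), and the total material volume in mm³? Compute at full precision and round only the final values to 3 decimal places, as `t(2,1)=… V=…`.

span = t_max - t_min = 4.21 - 0.49 = 3.720
L(2,1) = 164, L_eff = 1 - 164/255 = 0.356863 (inverted)
t(2,1) = 4.21 - 3.720·0.356863 = 2.882
Σt over all 11·3 pixels = 653657/8500 ≈ 76.9008235
V = pitch²·Σt = 1.78²·653657/8500 = 243.653

t(2,1)=2.882 V=243.653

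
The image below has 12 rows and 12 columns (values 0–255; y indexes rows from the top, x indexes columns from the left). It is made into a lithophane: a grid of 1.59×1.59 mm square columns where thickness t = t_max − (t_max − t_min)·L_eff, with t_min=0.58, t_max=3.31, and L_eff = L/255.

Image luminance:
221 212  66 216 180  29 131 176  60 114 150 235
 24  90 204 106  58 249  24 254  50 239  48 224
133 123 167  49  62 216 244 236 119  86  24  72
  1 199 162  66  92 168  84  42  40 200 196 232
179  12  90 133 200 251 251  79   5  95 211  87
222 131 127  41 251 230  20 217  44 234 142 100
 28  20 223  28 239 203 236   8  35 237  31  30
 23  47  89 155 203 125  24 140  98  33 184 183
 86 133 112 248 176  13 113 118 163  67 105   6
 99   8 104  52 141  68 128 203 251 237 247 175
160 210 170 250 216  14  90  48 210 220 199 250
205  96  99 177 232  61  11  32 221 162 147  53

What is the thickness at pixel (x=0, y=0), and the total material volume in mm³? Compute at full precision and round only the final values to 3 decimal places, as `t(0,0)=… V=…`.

t(0,0)=0.944 V=692.562

span = t_max - t_min = 3.31 - 0.58 = 2.730
L(0,0) = 221, L_eff = 221/255 = 0.866667
t(0,0) = 3.31 - 2.730·0.866667 = 0.944
Σt over all 12·12 pixels = 2328537/8500 ≈ 273.9455294
V = pitch²·Σt = 1.59²·2328537/8500 = 692.562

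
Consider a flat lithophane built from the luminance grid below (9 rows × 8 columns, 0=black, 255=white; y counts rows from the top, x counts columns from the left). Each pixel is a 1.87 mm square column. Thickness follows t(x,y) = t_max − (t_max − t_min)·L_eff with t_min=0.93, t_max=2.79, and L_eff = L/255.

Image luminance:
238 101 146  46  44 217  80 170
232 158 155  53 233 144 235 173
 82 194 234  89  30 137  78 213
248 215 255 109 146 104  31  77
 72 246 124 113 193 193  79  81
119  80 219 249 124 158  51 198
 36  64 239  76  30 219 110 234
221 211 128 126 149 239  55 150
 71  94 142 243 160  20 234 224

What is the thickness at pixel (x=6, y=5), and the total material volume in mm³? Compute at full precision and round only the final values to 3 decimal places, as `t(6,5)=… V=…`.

t(6,5)=2.418 V=436.141

span = t_max - t_min = 2.79 - 0.93 = 1.860
L(6,5) = 51, L_eff = 51/255 = 0.200000
t(6,5) = 2.79 - 1.860·0.200000 = 2.418
Σt over all 9·8 pixels = 530069/4250 ≈ 124.7221176
V = pitch²·Σt = 1.87²·530069/4250 = 436.141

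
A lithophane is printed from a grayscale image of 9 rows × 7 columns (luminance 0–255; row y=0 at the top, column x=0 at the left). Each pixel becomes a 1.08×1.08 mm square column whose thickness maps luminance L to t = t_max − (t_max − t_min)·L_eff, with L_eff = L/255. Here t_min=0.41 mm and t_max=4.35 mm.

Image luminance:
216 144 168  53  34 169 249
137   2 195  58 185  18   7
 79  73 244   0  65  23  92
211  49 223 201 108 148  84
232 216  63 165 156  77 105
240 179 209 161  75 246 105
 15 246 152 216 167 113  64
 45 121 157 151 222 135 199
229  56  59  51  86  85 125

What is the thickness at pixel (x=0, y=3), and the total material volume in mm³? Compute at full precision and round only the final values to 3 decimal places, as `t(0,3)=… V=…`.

t(0,3)=1.090 V=172.628

span = t_max - t_min = 4.35 - 0.41 = 3.940
L(0,3) = 211, L_eff = 211/255 = 0.827451
t(0,3) = 4.35 - 3.940·0.827451 = 1.090
Σt over all 9·7 pixels = 3774023/25500 ≈ 148.0009020
V = pitch²·Σt = 1.08²·3774023/25500 = 172.628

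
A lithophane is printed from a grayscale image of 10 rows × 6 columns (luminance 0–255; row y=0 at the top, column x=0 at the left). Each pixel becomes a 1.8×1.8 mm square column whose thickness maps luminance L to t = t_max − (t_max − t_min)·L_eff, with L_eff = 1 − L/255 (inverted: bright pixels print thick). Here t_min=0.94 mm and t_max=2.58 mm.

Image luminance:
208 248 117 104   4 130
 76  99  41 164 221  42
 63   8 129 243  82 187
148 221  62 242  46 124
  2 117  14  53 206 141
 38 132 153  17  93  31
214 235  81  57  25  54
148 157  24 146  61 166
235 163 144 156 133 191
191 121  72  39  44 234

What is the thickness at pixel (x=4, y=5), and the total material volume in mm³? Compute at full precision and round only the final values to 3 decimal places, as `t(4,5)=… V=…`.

span = t_max - t_min = 2.58 - 0.94 = 1.640
L(4,5) = 93, L_eff = 1 - 93/255 = 0.635294 (inverted)
t(4,5) = 2.58 - 1.640·0.635294 = 1.538
Σt over all 10·6 pixels = 650527/6375 ≈ 102.0434510
V = pitch²·Σt = 1.8²·650527/6375 = 330.621

t(4,5)=1.538 V=330.621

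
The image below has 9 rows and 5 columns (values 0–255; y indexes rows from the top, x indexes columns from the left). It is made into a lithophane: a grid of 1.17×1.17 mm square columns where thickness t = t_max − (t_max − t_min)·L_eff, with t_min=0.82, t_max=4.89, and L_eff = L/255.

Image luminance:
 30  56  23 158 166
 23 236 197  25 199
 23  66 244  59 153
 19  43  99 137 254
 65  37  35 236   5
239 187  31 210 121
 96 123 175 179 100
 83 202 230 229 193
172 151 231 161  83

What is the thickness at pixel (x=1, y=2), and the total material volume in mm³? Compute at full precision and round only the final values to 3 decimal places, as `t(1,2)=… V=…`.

span = t_max - t_min = 4.89 - 0.82 = 4.070
L(1,2) = 66, L_eff = 66/255 = 0.258824
t(1,2) = 4.89 - 4.070·0.258824 = 3.837
Σt over all 9·5 pixels = 1085729/8500 ≈ 127.7328235
V = pitch²·Σt = 1.17²·1085729/8500 = 174.853

t(1,2)=3.837 V=174.853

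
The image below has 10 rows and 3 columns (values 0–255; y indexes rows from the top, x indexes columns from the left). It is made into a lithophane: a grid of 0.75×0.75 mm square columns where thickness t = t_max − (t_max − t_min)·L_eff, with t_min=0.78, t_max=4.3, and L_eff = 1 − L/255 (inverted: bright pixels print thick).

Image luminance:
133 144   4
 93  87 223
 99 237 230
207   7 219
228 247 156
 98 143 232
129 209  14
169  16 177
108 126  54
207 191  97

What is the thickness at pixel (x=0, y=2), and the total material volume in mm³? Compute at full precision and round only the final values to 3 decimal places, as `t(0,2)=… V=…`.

t(0,2)=2.147 V=46.427

span = t_max - t_min = 4.3 - 0.78 = 3.520
L(0,2) = 99, L_eff = 1 - 99/255 = 0.611765 (inverted)
t(0,2) = 4.3 - 3.520·0.611765 = 2.147
Σt over all 10·3 pixels = 82.536
V = pitch²·Σt = 0.75²·82.536 = 46.427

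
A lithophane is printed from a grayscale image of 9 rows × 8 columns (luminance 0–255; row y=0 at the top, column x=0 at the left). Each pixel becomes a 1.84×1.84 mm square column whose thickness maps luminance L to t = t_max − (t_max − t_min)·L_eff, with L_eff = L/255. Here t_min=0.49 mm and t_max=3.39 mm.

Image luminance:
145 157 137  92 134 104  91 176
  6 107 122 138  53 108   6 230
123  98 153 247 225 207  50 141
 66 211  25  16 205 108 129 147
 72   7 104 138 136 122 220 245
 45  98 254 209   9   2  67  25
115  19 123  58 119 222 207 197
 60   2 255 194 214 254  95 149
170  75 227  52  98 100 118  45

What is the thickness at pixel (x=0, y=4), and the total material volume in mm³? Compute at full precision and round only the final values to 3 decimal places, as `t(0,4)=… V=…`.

t(0,4)=2.571 V=484.528

span = t_max - t_min = 3.39 - 0.49 = 2.900
L(0,4) = 72, L_eff = 72/255 = 0.282353
t(0,4) = 3.39 - 2.900·0.282353 = 2.571
Σt over all 9·8 pixels = 182471/1275 ≈ 143.1145098
V = pitch²·Σt = 1.84²·182471/1275 = 484.528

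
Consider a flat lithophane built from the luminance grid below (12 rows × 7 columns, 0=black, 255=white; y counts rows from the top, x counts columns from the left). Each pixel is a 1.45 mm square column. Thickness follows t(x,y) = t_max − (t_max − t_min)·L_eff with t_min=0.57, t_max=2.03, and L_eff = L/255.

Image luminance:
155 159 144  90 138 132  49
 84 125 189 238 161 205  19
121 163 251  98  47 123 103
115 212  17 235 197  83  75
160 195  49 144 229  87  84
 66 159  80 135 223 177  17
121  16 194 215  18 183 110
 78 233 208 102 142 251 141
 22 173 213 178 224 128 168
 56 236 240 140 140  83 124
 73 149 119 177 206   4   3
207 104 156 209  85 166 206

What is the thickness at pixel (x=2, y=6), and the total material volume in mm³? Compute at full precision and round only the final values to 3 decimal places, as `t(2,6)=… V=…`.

span = t_max - t_min = 2.03 - 0.57 = 1.460
L(2,6) = 194, L_eff = 194/255 = 0.760784
t(2,6) = 2.03 - 1.460·0.760784 = 0.919
Σt over all 12·7 pixels = 666074/6375 ≈ 104.4821961
V = pitch²·Σt = 1.45²·666074/6375 = 219.674

t(2,6)=0.919 V=219.674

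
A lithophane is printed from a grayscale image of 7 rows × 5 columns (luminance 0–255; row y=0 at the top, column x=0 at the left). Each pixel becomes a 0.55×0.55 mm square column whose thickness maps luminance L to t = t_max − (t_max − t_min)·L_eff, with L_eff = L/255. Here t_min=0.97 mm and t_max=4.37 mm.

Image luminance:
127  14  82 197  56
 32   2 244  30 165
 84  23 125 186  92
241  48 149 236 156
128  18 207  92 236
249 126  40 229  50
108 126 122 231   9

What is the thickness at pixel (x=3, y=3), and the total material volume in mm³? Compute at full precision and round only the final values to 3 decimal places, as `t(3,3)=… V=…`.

t(3,3)=1.223 V=29.085

span = t_max - t_min = 4.37 - 0.97 = 3.400
L(3,3) = 236, L_eff = 236/255 = 0.925490
t(3,3) = 4.37 - 3.400·0.925490 = 1.223
Σt over all 7·5 pixels = 96.15
V = pitch²·Σt = 0.55²·96.15 = 29.085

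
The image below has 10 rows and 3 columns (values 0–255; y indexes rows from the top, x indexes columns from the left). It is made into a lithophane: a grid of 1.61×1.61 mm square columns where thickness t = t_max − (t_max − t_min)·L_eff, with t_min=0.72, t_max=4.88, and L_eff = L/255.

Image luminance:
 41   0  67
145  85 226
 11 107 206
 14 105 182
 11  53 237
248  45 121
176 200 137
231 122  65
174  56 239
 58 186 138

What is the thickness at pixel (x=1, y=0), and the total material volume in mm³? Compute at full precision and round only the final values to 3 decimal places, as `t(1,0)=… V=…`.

span = t_max - t_min = 4.88 - 0.72 = 4.160
L(1,0) = 0, L_eff = 0/255 = 0.000000
t(1,0) = 4.88 - 4.160·0.000000 = 4.880
Σt over all 10·3 pixels = 549956/6375 ≈ 86.2676078
V = pitch²·Σt = 1.61²·549956/6375 = 223.614

t(1,0)=4.880 V=223.614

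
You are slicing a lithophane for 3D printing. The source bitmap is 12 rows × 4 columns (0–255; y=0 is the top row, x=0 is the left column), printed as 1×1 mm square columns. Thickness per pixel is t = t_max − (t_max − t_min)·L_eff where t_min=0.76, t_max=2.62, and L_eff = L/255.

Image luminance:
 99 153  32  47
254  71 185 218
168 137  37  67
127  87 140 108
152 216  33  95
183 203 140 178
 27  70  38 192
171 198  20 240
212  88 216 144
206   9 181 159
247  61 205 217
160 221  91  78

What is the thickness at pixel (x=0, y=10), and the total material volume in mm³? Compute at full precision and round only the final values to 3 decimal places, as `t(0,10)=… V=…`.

t(0,10)=0.818 V=77.757

span = t_max - t_min = 2.62 - 0.76 = 1.860
L(0,10) = 247, L_eff = 247/255 = 0.968627
t(0,10) = 2.62 - 1.860·0.968627 = 0.818
Σt over all 12·4 pixels = 330469/4250 ≈ 77.7574118
V = pitch²·Σt = 1²·330469/4250 = 77.757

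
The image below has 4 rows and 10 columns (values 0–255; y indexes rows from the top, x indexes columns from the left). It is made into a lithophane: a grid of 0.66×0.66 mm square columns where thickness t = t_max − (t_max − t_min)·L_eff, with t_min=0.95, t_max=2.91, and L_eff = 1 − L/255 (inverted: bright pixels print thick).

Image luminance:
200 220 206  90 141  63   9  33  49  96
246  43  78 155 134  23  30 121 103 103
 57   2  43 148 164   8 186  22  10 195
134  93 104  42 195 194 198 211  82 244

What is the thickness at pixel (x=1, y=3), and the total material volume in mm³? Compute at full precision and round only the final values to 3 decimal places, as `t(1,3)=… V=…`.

t(1,3)=1.665 V=31.536

span = t_max - t_min = 2.91 - 0.95 = 1.960
L(1,3) = 93, L_eff = 1 - 93/255 = 0.635294 (inverted)
t(1,3) = 2.91 - 1.960·0.635294 = 1.665
Σt over all 4·10 pixels = 18461/255 ≈ 72.3960784
V = pitch²·Σt = 0.66²·18461/255 = 31.536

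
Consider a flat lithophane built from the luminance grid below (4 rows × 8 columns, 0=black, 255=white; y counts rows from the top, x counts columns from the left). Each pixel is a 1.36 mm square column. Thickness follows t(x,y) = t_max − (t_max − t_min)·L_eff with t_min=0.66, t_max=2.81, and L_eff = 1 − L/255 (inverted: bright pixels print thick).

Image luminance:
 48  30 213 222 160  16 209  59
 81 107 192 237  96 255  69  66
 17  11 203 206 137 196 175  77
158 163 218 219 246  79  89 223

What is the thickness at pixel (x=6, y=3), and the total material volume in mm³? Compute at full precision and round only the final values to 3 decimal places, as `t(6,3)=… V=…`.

span = t_max - t_min = 2.81 - 0.66 = 2.150
L(6,3) = 89, L_eff = 1 - 89/255 = 0.650980 (inverted)
t(6,3) = 2.81 - 2.150·0.650980 = 1.410
Σt over all 4·8 pixels = 300223/5100 ≈ 58.8672549
V = pitch²·Σt = 1.36²·300223/5100 = 108.881

t(6,3)=1.410 V=108.881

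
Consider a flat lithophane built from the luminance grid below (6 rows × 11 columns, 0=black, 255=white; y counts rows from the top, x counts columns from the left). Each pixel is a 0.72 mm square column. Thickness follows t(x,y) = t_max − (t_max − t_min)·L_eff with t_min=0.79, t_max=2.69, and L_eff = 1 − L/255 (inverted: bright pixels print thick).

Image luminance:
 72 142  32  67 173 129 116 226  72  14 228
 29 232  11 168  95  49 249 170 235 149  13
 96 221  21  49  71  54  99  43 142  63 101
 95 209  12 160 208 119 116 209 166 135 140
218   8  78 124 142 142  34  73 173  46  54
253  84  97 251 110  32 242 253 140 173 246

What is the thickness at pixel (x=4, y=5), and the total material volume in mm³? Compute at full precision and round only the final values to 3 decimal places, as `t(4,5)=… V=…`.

t(4,5)=1.610 V=58.598

span = t_max - t_min = 2.69 - 0.79 = 1.900
L(4,5) = 110, L_eff = 1 - 110/255 = 0.568627 (inverted)
t(4,5) = 2.69 - 1.900·0.568627 = 1.610
Σt over all 6·11 pixels = 144122/1275 ≈ 113.0368627
V = pitch²·Σt = 0.72²·144122/1275 = 58.598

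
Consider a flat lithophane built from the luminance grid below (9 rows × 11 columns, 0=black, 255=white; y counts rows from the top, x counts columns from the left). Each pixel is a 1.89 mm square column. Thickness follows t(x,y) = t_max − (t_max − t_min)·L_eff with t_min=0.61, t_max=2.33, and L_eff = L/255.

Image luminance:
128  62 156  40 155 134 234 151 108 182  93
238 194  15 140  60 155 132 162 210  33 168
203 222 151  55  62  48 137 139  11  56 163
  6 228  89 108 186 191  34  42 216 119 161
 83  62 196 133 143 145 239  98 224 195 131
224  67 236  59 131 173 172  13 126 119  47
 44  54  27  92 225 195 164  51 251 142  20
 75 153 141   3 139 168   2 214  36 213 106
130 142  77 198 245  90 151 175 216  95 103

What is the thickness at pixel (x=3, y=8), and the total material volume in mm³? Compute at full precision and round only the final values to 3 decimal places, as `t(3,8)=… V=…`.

span = t_max - t_min = 2.33 - 0.61 = 1.720
L(3,8) = 198, L_eff = 198/255 = 0.776471
t(3,8) = 2.33 - 1.720·0.776471 = 0.994
Σt over all 9·11 pixels = 147701/1020 ≈ 144.8049020
V = pitch²·Σt = 1.89²·147701/1020 = 517.258

t(3,8)=0.994 V=517.258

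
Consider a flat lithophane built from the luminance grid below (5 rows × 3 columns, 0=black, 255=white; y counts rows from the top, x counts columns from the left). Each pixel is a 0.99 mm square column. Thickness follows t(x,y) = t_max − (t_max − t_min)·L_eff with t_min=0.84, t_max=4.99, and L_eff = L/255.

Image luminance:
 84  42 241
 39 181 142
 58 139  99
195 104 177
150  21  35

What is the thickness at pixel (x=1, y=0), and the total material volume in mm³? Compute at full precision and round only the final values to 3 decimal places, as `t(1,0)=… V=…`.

span = t_max - t_min = 4.99 - 0.84 = 4.150
L(1,0) = 42, L_eff = 42/255 = 0.164706
t(1,0) = 4.99 - 4.150·0.164706 = 4.306
Σt over all 5·3 pixels = 40009/850 ≈ 47.0694118
V = pitch²·Σt = 0.99²·40009/850 = 46.133

t(1,0)=4.306 V=46.133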